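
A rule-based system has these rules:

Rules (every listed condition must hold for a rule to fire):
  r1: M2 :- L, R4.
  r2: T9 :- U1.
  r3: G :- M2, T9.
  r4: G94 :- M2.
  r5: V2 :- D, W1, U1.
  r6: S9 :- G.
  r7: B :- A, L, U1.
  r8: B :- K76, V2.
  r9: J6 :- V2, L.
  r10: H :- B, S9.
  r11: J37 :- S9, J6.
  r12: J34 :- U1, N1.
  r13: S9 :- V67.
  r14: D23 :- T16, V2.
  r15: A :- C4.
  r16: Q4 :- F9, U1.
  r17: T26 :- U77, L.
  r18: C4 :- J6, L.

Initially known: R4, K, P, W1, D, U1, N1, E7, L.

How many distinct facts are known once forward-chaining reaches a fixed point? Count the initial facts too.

[1] r1 [M2 :- L, R4.]; r2 [T9 :- U1.]; r5 [V2 :- D, W1, U1.]; r12 [J34 :- U1, N1.]. ⇒ new: M2, T9, V2, J34.
[2] r3 [G :- M2, T9.]; r4 [G94 :- M2.]; r9 [J6 :- V2, L.]. ⇒ new: G, G94, J6.
[3] r6 [S9 :- G.]; r18 [C4 :- J6, L.]. ⇒ new: S9, C4.
[4] r11 [J37 :- S9, J6.]; r15 [A :- C4.]. ⇒ new: J37, A.
[5] r7 [B :- A, L, U1.]. ⇒ new: B.
[6] r10 [H :- B, S9.]. ⇒ new: H.
Closure: {A, B, C4, D, E7, G, G94, H, J34, J37, J6, K, L, M2, N1, P, R4, S9, T9, U1, V2, W1} — 22 facts.

22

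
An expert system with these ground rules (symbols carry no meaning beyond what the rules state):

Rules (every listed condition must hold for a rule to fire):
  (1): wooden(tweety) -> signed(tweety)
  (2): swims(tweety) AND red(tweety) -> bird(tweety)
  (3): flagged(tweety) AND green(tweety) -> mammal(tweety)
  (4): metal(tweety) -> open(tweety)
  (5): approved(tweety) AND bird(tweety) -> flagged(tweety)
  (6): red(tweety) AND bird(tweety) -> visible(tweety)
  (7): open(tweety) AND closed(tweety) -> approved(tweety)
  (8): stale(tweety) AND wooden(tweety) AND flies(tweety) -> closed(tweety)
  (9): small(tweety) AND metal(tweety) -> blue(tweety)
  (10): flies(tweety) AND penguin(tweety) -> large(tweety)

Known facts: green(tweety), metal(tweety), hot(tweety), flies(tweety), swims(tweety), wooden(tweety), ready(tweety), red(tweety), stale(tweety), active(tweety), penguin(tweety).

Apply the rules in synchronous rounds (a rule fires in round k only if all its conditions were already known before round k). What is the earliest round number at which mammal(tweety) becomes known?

[1] (1) [wooden(tweety) -> signed(tweety)]; (2) [swims(tweety) AND red(tweety) -> bird(tweety)]; (4) [metal(tweety) -> open(tweety)]; (8) [stale(tweety) AND wooden(tweety) AND flies(tweety) -> closed(tweety)]; (10) [flies(tweety) AND penguin(tweety) -> large(tweety)]. ⇒ new: signed(tweety), bird(tweety), open(tweety), closed(tweety), large(tweety).
[2] (6) [red(tweety) AND bird(tweety) -> visible(tweety)]; (7) [open(tweety) AND closed(tweety) -> approved(tweety)]. ⇒ new: visible(tweety), approved(tweety).
[3] (5) [approved(tweety) AND bird(tweety) -> flagged(tweety)]. ⇒ new: flagged(tweety).
[4] (3) [flagged(tweety) AND green(tweety) -> mammal(tweety)]. ⇒ new: mammal(tweety).
mammal(tweety) first appears in round 4.

4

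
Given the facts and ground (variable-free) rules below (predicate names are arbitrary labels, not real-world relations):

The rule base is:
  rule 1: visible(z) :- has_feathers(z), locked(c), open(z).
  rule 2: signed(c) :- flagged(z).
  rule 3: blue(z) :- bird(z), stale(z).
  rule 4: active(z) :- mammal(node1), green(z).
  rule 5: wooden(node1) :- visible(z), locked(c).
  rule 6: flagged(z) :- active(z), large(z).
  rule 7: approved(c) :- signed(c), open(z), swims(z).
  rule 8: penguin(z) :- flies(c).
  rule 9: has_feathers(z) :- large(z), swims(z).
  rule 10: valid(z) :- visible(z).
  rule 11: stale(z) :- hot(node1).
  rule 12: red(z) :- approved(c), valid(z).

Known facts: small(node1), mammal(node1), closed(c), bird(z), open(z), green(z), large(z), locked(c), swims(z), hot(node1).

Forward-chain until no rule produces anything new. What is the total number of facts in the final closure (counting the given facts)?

21

Round 1: rule 4 [active(z) :- mammal(node1), green(z).]; rule 9 [has_feathers(z) :- large(z), swims(z).]; rule 11 [stale(z) :- hot(node1).]. Adds active(z), has_feathers(z), stale(z).
Round 2: rule 1 [visible(z) :- has_feathers(z), locked(c), open(z).]; rule 3 [blue(z) :- bird(z), stale(z).]; rule 6 [flagged(z) :- active(z), large(z).]. Adds visible(z), blue(z), flagged(z).
Round 3: rule 2 [signed(c) :- flagged(z).]; rule 5 [wooden(node1) :- visible(z), locked(c).]; rule 10 [valid(z) :- visible(z).]. Adds signed(c), wooden(node1), valid(z).
Round 4: rule 7 [approved(c) :- signed(c), open(z), swims(z).]. Adds approved(c).
Round 5: rule 12 [red(z) :- approved(c), valid(z).]. Adds red(z).
Closure: {active(z), approved(c), bird(z), blue(z), closed(c), flagged(z), green(z), has_feathers(z), hot(node1), large(z), locked(c), mammal(node1), open(z), red(z), signed(c), small(node1), stale(z), swims(z), valid(z), visible(z), wooden(node1)} — 21 facts.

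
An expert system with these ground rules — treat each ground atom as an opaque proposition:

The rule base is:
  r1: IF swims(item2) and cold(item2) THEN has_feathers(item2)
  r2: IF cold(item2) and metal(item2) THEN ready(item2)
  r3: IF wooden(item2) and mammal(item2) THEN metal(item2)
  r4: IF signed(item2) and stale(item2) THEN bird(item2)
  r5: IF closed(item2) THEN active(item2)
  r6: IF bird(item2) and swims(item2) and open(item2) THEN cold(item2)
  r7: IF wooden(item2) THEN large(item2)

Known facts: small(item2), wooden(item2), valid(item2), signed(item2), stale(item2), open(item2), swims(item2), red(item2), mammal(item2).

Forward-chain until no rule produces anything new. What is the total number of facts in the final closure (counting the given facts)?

15

Round 1 fires r3, r4, r7, giving metal(item2), bird(item2), large(item2).
Round 2 fires r6, giving cold(item2).
Round 3 fires r1, r2, giving has_feathers(item2), ready(item2).
Closure: {bird(item2), cold(item2), has_feathers(item2), large(item2), mammal(item2), metal(item2), open(item2), ready(item2), red(item2), signed(item2), small(item2), stale(item2), swims(item2), valid(item2), wooden(item2)} — 15 facts.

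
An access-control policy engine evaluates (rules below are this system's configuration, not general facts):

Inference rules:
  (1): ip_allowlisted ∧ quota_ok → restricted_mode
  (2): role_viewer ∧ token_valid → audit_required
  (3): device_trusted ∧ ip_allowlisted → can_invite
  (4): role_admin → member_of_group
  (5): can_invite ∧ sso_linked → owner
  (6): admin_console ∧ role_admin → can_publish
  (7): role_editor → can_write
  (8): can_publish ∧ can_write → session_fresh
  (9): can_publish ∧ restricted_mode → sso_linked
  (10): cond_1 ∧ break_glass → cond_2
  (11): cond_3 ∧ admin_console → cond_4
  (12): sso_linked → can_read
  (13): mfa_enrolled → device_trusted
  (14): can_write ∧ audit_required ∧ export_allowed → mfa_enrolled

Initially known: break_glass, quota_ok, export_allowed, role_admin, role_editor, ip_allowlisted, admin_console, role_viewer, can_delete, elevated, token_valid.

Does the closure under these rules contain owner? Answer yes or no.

Round 1: (1) [ip_allowlisted ∧ quota_ok → restricted_mode]; (2) [role_viewer ∧ token_valid → audit_required]; (4) [role_admin → member_of_group]; (6) [admin_console ∧ role_admin → can_publish]; (7) [role_editor → can_write]. Adds restricted_mode, audit_required, member_of_group, can_publish, can_write.
Round 2: (8) [can_publish ∧ can_write → session_fresh]; (9) [can_publish ∧ restricted_mode → sso_linked]; (14) [can_write ∧ audit_required ∧ export_allowed → mfa_enrolled]. Adds session_fresh, sso_linked, mfa_enrolled.
Round 3: (12) [sso_linked → can_read]; (13) [mfa_enrolled → device_trusted]. Adds can_read, device_trusted.
Round 4: (3) [device_trusted ∧ ip_allowlisted → can_invite]. Adds can_invite.
Round 5: (5) [can_invite ∧ sso_linked → owner]. Adds owner.
owner appears in round 5, so it is derivable.

yes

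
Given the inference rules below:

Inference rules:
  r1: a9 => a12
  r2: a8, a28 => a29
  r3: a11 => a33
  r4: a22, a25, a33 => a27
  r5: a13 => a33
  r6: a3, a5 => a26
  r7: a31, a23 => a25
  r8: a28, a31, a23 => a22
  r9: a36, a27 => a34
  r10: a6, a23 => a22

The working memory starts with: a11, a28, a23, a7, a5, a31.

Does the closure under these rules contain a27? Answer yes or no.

yes

Round 1 fires r3, r7, r8, giving a33, a25, a22.
Round 2 fires r4, giving a27.
a27 appears in round 2, so it is derivable.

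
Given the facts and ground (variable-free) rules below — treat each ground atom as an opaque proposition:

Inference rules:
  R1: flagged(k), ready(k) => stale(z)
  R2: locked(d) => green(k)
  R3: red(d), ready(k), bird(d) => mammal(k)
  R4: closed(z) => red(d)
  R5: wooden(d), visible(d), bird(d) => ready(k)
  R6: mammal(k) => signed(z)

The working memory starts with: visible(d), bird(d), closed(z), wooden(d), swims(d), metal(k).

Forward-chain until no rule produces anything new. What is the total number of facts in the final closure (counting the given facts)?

10

Round 1 fires R4, R5, giving red(d), ready(k).
Round 2 fires R3, giving mammal(k).
Round 3 fires R6, giving signed(z).
Closure: {bird(d), closed(z), mammal(k), metal(k), ready(k), red(d), signed(z), swims(d), visible(d), wooden(d)} — 10 facts.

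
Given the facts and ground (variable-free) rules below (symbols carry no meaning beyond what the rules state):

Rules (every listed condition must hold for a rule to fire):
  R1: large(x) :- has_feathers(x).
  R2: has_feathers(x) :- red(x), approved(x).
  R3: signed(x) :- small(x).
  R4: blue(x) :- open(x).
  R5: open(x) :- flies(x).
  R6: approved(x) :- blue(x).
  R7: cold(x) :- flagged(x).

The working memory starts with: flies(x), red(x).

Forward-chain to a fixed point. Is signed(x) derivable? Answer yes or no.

[1] R5 [open(x) :- flies(x).]. ⇒ new: open(x).
[2] R4 [blue(x) :- open(x).]. ⇒ new: blue(x).
[3] R6 [approved(x) :- blue(x).]. ⇒ new: approved(x).
[4] R2 [has_feathers(x) :- red(x), approved(x).]. ⇒ new: has_feathers(x).
[5] R1 [large(x) :- has_feathers(x).]. ⇒ new: large(x).
Fixed point reached. signed(x) is concluded only by R3; R3 needs small(x) (never derived).

no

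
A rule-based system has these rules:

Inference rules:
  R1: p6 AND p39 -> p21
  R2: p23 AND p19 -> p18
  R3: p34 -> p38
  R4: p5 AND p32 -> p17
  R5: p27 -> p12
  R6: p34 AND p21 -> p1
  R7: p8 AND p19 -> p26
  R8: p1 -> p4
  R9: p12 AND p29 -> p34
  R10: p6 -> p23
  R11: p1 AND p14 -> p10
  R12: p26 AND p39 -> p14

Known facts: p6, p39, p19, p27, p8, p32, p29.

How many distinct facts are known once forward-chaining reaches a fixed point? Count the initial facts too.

18

Round 1: R1 [p6 AND p39 -> p21]; R5 [p27 -> p12]; R7 [p8 AND p19 -> p26]; R10 [p6 -> p23]. Adds p21, p12, p26, p23.
Round 2: R2 [p23 AND p19 -> p18]; R9 [p12 AND p29 -> p34]; R12 [p26 AND p39 -> p14]. Adds p18, p34, p14.
Round 3: R3 [p34 -> p38]; R6 [p34 AND p21 -> p1]. Adds p38, p1.
Round 4: R8 [p1 -> p4]; R11 [p1 AND p14 -> p10]. Adds p4, p10.
Closure: {p1, p10, p12, p14, p18, p19, p21, p23, p26, p27, p29, p32, p34, p38, p39, p4, p6, p8} — 18 facts.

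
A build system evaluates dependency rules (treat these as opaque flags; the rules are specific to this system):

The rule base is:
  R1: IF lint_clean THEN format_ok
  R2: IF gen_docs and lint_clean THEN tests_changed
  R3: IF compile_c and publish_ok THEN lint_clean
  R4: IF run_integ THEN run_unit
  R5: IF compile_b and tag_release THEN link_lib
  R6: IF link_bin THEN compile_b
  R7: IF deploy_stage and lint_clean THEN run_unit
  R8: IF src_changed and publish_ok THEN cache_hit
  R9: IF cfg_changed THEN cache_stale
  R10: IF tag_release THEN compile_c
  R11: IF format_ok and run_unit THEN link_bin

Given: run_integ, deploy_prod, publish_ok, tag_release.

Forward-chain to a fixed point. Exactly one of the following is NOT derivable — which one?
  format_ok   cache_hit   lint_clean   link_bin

cache_hit

Round 1: R4 [IF run_integ THEN run_unit]; R10 [IF tag_release THEN compile_c]. Adds run_unit, compile_c.
Round 2: R3 [IF compile_c and publish_ok THEN lint_clean]. Adds lint_clean.
Round 3: R1 [IF lint_clean THEN format_ok]. Adds format_ok.
Round 4: R11 [IF format_ok and run_unit THEN link_bin]. Adds link_bin.
Round 5: R6 [IF link_bin THEN compile_b]. Adds compile_b.
Round 6: R5 [IF compile_b and tag_release THEN link_lib]. Adds link_lib.
Derived: lint_clean (round 2), link_bin (round 4), format_ok (round 3). cache_hit never appears in any round.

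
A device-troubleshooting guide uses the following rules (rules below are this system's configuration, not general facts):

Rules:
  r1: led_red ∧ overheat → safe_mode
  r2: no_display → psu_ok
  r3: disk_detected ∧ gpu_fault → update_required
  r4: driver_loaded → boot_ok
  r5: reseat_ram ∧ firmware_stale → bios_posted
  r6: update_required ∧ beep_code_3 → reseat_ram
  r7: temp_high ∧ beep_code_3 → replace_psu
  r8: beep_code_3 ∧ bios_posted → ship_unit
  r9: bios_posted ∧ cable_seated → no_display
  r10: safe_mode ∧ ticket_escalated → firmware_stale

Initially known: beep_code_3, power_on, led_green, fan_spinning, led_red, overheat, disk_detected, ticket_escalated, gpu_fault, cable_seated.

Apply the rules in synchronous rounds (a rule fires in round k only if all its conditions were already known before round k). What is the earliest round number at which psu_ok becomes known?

5

Round 1: r1 [led_red ∧ overheat → safe_mode]; r3 [disk_detected ∧ gpu_fault → update_required]. Adds safe_mode, update_required.
Round 2: r6 [update_required ∧ beep_code_3 → reseat_ram]; r10 [safe_mode ∧ ticket_escalated → firmware_stale]. Adds reseat_ram, firmware_stale.
Round 3: r5 [reseat_ram ∧ firmware_stale → bios_posted]. Adds bios_posted.
Round 4: r8 [beep_code_3 ∧ bios_posted → ship_unit]; r9 [bios_posted ∧ cable_seated → no_display]. Adds ship_unit, no_display.
Round 5: r2 [no_display → psu_ok]. Adds psu_ok.
psu_ok first appears in round 5.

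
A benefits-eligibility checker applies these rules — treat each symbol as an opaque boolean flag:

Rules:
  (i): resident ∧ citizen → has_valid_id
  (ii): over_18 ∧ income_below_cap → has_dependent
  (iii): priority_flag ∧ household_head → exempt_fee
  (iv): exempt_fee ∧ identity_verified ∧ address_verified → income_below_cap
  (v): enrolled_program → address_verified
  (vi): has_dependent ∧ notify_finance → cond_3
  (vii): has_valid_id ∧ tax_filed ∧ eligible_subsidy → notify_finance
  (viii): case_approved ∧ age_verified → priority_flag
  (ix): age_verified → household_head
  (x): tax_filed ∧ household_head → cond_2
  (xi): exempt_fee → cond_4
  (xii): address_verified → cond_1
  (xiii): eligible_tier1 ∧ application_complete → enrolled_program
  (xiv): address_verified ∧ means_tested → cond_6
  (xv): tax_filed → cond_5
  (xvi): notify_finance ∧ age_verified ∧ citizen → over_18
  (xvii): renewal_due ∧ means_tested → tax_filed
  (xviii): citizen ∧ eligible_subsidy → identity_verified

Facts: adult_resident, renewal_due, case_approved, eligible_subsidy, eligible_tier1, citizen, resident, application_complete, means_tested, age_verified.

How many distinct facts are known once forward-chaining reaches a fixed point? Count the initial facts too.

Round 1 fires (i), (viii), (ix), (xiii), (xvii), (xviii), giving has_valid_id, priority_flag, household_head, enrolled_program, tax_filed, identity_verified.
Round 2 fires (iii), (v), (vii), (x), (xv), giving exempt_fee, address_verified, notify_finance, cond_2, cond_5.
Round 3 fires (iv), (xi), (xii), (xiv), (xvi), giving income_below_cap, cond_4, cond_1, cond_6, over_18.
Round 4 fires (ii), giving has_dependent.
Round 5 fires (vi), giving cond_3.
Closure: {address_verified, adult_resident, age_verified, application_complete, case_approved, citizen, cond_1, cond_2, cond_3, cond_4, cond_5, cond_6, eligible_subsidy, eligible_tier1, enrolled_program, exempt_fee, has_dependent, has_valid_id, household_head, identity_verified, income_below_cap, means_tested, notify_finance, over_18, priority_flag, renewal_due, resident, tax_filed} — 28 facts.

28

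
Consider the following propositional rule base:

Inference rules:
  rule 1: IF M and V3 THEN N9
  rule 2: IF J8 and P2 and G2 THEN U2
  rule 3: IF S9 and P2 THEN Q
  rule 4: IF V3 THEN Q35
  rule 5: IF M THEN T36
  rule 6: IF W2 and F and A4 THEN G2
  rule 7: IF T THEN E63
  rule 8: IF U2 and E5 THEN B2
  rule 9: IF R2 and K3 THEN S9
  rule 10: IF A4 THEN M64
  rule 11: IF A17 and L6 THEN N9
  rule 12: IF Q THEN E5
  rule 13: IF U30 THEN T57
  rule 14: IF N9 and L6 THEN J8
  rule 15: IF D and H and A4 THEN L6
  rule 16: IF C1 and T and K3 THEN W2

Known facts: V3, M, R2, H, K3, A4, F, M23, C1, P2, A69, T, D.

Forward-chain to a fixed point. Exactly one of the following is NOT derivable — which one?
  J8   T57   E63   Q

T57

Round 1: rule 1 [IF M and V3 THEN N9]; rule 4 [IF V3 THEN Q35]; rule 5 [IF M THEN T36]; rule 7 [IF T THEN E63]; rule 9 [IF R2 and K3 THEN S9]; rule 10 [IF A4 THEN M64]; rule 15 [IF D and H and A4 THEN L6]; rule 16 [IF C1 and T and K3 THEN W2]. Adds N9, Q35, T36, E63, S9, M64, L6, W2.
Round 2: rule 3 [IF S9 and P2 THEN Q]; rule 6 [IF W2 and F and A4 THEN G2]; rule 14 [IF N9 and L6 THEN J8]. Adds Q, G2, J8.
Round 3: rule 2 [IF J8 and P2 and G2 THEN U2]; rule 12 [IF Q THEN E5]. Adds U2, E5.
Round 4: rule 8 [IF U2 and E5 THEN B2]. Adds B2.
Derived: Q (round 2), E63 (round 1), J8 (round 2). T57 never appears in any round.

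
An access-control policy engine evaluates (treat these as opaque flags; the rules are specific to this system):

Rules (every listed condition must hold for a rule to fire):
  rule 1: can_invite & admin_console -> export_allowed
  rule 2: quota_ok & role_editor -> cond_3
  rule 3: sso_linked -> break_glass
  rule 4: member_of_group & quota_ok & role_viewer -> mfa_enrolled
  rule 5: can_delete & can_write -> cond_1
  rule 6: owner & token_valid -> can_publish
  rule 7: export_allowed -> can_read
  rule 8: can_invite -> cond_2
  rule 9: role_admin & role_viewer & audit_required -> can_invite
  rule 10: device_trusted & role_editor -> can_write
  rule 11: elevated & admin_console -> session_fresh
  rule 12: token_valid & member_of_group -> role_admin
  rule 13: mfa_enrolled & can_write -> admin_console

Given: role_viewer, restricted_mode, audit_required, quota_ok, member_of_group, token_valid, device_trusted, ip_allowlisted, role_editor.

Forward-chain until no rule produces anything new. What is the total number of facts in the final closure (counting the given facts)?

Round 1 fires rule 2, rule 4, rule 10, rule 12, giving cond_3, mfa_enrolled, can_write, role_admin.
Round 2 fires rule 9, rule 13, giving can_invite, admin_console.
Round 3 fires rule 1, rule 8, giving export_allowed, cond_2.
Round 4 fires rule 7, giving can_read.
Closure: {admin_console, audit_required, can_invite, can_read, can_write, cond_2, cond_3, device_trusted, export_allowed, ip_allowlisted, member_of_group, mfa_enrolled, quota_ok, restricted_mode, role_admin, role_editor, role_viewer, token_valid} — 18 facts.

18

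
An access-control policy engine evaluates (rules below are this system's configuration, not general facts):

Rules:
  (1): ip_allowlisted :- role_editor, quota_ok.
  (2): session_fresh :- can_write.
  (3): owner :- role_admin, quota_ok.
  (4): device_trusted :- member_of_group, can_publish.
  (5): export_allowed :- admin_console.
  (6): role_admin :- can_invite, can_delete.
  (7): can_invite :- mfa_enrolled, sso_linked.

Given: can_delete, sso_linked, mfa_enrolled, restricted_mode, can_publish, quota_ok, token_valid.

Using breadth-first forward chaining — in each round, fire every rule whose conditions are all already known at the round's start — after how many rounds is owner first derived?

3

Round 1: (7) [can_invite :- mfa_enrolled, sso_linked.]. Adds can_invite.
Round 2: (6) [role_admin :- can_invite, can_delete.]. Adds role_admin.
Round 3: (3) [owner :- role_admin, quota_ok.]. Adds owner.
owner first appears in round 3.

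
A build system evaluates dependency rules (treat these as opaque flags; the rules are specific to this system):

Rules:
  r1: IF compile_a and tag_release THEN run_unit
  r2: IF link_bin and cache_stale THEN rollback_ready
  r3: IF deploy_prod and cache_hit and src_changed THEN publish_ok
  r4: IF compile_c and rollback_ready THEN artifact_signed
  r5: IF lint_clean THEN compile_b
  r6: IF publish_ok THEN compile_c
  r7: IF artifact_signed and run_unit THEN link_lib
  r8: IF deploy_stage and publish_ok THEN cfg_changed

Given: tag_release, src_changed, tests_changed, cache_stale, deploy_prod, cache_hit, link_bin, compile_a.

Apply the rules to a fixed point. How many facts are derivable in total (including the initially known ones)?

14

Round 1 — r1, r2, r3, derive run_unit, rollback_ready, publish_ok.
Round 2 — r6, derive compile_c.
Round 3 — r4, derive artifact_signed.
Round 4 — r7, derive link_lib.
Closure: {artifact_signed, cache_hit, cache_stale, compile_a, compile_c, deploy_prod, link_bin, link_lib, publish_ok, rollback_ready, run_unit, src_changed, tag_release, tests_changed} — 14 facts.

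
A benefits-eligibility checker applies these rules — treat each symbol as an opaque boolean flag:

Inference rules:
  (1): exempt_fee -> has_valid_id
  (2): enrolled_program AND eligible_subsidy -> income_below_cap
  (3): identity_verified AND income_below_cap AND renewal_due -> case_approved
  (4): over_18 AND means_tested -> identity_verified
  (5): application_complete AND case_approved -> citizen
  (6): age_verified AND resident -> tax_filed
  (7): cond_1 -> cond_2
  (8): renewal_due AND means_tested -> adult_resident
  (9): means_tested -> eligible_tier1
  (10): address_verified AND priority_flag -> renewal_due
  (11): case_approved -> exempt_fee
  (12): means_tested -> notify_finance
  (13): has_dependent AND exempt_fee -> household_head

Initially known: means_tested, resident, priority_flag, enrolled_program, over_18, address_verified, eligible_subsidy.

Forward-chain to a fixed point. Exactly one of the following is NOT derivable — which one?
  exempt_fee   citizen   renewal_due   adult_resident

Round 1: (2) [enrolled_program AND eligible_subsidy -> income_below_cap]; (4) [over_18 AND means_tested -> identity_verified]; (9) [means_tested -> eligible_tier1]; (10) [address_verified AND priority_flag -> renewal_due]; (12) [means_tested -> notify_finance]. Adds income_below_cap, identity_verified, eligible_tier1, renewal_due, notify_finance.
Round 2: (3) [identity_verified AND income_below_cap AND renewal_due -> case_approved]; (8) [renewal_due AND means_tested -> adult_resident]. Adds case_approved, adult_resident.
Round 3: (11) [case_approved -> exempt_fee]. Adds exempt_fee.
Round 4: (1) [exempt_fee -> has_valid_id]. Adds has_valid_id.
Derived: exempt_fee (round 3), renewal_due (round 1), adult_resident (round 2). citizen never appears in any round.

citizen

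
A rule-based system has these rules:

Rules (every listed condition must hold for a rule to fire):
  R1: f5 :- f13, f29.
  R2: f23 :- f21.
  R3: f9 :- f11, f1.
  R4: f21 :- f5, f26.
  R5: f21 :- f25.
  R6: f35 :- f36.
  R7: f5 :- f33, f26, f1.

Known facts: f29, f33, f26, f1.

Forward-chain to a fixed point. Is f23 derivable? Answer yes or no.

Round 1: R7 [f5 :- f33, f26, f1.]. Adds f5.
Round 2: R4 [f21 :- f5, f26.]. Adds f21.
Round 3: R2 [f23 :- f21.]. Adds f23.
f23 appears in round 3, so it is derivable.

yes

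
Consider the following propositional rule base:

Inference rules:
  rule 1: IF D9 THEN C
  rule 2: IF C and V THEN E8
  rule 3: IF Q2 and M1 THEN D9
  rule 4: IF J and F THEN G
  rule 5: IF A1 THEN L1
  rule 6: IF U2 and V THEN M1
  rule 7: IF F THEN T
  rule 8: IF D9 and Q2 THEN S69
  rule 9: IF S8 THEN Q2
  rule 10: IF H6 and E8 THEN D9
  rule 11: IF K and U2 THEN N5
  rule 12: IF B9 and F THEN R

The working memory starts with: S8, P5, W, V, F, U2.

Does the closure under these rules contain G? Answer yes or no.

Round 1: rule 6 [IF U2 and V THEN M1]; rule 7 [IF F THEN T]; rule 9 [IF S8 THEN Q2]. Adds M1, T, Q2.
Round 2: rule 3 [IF Q2 and M1 THEN D9]. Adds D9.
Round 3: rule 1 [IF D9 THEN C]; rule 8 [IF D9 and Q2 THEN S69]. Adds C, S69.
Round 4: rule 2 [IF C and V THEN E8]. Adds E8.
Fixed point reached. G is concluded only by rule 4; rule 4 needs J (never derived).

no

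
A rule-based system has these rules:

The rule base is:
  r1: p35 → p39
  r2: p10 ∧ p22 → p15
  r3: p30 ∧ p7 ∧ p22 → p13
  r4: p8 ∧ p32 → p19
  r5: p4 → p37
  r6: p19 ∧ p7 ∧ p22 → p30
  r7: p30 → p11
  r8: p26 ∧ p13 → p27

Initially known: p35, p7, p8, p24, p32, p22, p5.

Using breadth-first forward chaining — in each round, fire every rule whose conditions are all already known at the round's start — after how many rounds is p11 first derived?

Round 1 — r1, r4, derive p39, p19.
Round 2 — r6, derive p30.
Round 3 — r3, r7, derive p13, p11.
p11 first appears in round 3.

3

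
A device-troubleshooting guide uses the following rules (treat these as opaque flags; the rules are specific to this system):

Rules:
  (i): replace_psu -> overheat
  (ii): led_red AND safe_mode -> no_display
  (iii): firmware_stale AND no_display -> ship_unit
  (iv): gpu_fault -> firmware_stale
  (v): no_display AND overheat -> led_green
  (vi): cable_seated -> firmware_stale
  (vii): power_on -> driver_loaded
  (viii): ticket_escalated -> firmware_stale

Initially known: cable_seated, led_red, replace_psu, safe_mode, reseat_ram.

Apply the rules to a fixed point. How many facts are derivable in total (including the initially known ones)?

10

Round 1: (i) [replace_psu -> overheat]; (ii) [led_red AND safe_mode -> no_display]; (vi) [cable_seated -> firmware_stale]. Adds overheat, no_display, firmware_stale.
Round 2: (iii) [firmware_stale AND no_display -> ship_unit]; (v) [no_display AND overheat -> led_green]. Adds ship_unit, led_green.
Closure: {cable_seated, firmware_stale, led_green, led_red, no_display, overheat, replace_psu, reseat_ram, safe_mode, ship_unit} — 10 facts.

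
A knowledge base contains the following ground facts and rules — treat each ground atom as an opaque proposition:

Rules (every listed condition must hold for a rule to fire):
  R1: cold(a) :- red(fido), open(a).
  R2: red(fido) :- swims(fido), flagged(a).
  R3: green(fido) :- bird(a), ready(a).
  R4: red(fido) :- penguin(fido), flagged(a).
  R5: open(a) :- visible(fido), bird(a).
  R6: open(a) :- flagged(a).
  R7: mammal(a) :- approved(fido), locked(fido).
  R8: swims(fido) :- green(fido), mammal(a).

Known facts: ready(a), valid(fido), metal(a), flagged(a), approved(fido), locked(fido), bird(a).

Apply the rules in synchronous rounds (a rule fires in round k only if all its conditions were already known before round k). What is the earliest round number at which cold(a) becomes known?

Round 1 — R3, R6, R7, derive green(fido), open(a), mammal(a).
Round 2 — R8, derive swims(fido).
Round 3 — R2, derive red(fido).
Round 4 — R1, derive cold(a).
cold(a) first appears in round 4.

4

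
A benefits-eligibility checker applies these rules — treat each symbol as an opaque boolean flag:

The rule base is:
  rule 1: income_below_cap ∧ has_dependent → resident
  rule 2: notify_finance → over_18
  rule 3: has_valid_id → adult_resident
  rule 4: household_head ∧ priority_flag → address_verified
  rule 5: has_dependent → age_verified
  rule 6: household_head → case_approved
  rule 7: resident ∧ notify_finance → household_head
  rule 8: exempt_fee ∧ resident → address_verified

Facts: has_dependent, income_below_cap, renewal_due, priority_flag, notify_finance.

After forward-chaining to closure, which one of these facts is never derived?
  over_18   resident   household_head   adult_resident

Round 1: rule 1 [income_below_cap ∧ has_dependent → resident]; rule 2 [notify_finance → over_18]; rule 5 [has_dependent → age_verified]. Adds resident, over_18, age_verified.
Round 2: rule 7 [resident ∧ notify_finance → household_head]. Adds household_head.
Round 3: rule 4 [household_head ∧ priority_flag → address_verified]; rule 6 [household_head → case_approved]. Adds address_verified, case_approved.
Derived: household_head (round 2), resident (round 1), over_18 (round 1). adult_resident never appears in any round.

adult_resident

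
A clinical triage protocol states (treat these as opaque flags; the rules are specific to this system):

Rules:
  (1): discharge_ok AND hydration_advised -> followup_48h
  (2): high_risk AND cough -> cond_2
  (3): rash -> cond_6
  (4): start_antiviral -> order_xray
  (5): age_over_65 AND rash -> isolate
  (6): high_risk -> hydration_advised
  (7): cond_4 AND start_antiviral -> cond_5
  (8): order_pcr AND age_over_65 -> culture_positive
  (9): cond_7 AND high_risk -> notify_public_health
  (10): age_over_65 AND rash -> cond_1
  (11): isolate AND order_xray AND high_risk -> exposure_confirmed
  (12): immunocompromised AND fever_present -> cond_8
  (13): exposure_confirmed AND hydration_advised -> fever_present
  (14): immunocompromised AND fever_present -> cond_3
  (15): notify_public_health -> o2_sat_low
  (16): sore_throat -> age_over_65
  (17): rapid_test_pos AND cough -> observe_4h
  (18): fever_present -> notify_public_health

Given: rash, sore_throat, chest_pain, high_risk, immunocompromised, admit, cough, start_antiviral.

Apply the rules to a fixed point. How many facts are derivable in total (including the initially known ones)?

21

[1] (2) [high_risk AND cough -> cond_2]; (3) [rash -> cond_6]; (4) [start_antiviral -> order_xray]; (6) [high_risk -> hydration_advised]; (16) [sore_throat -> age_over_65]. ⇒ new: cond_2, cond_6, order_xray, hydration_advised, age_over_65.
[2] (5) [age_over_65 AND rash -> isolate]; (10) [age_over_65 AND rash -> cond_1]. ⇒ new: isolate, cond_1.
[3] (11) [isolate AND order_xray AND high_risk -> exposure_confirmed]. ⇒ new: exposure_confirmed.
[4] (13) [exposure_confirmed AND hydration_advised -> fever_present]. ⇒ new: fever_present.
[5] (12) [immunocompromised AND fever_present -> cond_8]; (14) [immunocompromised AND fever_present -> cond_3]; (18) [fever_present -> notify_public_health]. ⇒ new: cond_8, cond_3, notify_public_health.
[6] (15) [notify_public_health -> o2_sat_low]. ⇒ new: o2_sat_low.
Closure: {admit, age_over_65, chest_pain, cond_1, cond_2, cond_3, cond_6, cond_8, cough, exposure_confirmed, fever_present, high_risk, hydration_advised, immunocompromised, isolate, notify_public_health, o2_sat_low, order_xray, rash, sore_throat, start_antiviral} — 21 facts.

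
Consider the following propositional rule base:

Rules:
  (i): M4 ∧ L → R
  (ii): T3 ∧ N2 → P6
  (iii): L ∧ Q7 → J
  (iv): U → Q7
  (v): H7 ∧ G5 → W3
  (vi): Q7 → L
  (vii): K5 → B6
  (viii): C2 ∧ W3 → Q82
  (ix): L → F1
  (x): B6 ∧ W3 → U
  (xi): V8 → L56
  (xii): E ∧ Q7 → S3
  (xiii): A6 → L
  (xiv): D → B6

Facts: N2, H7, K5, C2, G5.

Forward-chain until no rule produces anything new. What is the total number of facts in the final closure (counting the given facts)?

13

Round 1: (v) [H7 ∧ G5 → W3]; (vii) [K5 → B6]. New: W3, B6.
Round 2: (viii) [C2 ∧ W3 → Q82]; (x) [B6 ∧ W3 → U]. New: Q82, U.
Round 3: (iv) [U → Q7]. New: Q7.
Round 4: (vi) [Q7 → L]. New: L.
Round 5: (iii) [L ∧ Q7 → J]; (ix) [L → F1]. New: J, F1.
Closure: {B6, C2, F1, G5, H7, J, K5, L, N2, Q7, Q82, U, W3} — 13 facts.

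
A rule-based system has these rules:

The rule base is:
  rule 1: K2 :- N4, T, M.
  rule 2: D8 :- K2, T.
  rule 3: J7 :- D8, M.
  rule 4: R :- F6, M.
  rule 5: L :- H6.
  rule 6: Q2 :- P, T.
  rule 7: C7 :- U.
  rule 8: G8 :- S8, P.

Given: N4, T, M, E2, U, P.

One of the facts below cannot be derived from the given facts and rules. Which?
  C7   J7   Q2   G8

G8

Round 1 fires rule 1, rule 6, rule 7, giving K2, Q2, C7.
Round 2 fires rule 2, giving D8.
Round 3 fires rule 3, giving J7.
Derived: Q2 (round 1), J7 (round 3), C7 (round 1). G8 never appears in any round.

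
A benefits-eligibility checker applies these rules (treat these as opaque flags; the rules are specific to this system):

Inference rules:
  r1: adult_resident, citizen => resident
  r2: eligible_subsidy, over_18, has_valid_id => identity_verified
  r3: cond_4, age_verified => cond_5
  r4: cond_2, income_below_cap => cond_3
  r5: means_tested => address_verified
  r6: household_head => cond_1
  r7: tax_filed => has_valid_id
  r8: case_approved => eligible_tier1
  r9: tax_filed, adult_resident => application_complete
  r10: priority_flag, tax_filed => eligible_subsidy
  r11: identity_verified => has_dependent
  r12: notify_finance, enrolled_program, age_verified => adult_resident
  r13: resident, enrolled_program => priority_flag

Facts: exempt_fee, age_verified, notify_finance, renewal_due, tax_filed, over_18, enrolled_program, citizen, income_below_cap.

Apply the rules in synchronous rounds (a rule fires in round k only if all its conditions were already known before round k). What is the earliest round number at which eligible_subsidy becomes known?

4

Round 1 — r7, r12, derive has_valid_id, adult_resident.
Round 2 — r1, r9, derive resident, application_complete.
Round 3 — r13, derive priority_flag.
Round 4 — r10, derive eligible_subsidy.
eligible_subsidy first appears in round 4.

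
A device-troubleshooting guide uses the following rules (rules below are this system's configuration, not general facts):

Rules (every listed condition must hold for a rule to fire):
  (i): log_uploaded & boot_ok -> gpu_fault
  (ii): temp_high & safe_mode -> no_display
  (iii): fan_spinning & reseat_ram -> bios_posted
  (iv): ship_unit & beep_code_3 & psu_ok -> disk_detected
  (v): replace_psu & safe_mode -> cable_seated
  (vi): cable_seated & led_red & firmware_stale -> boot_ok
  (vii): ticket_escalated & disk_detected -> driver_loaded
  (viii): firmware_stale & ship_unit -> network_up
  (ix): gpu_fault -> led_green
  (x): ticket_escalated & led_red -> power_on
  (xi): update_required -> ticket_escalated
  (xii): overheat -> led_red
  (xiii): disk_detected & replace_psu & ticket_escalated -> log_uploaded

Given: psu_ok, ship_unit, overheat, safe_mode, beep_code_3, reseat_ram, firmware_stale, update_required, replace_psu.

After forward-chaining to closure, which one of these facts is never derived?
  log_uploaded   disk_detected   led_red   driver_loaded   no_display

Round 1 — (iv), (v), (viii), (xi), (xii), derive disk_detected, cable_seated, network_up, ticket_escalated, led_red.
Round 2 — (vi), (vii), (x), (xiii), derive boot_ok, driver_loaded, power_on, log_uploaded.
Round 3 — (i), derive gpu_fault.
Round 4 — (ix), derive led_green.
Derived: log_uploaded (round 2), driver_loaded (round 2), led_red (round 1), disk_detected (round 1). no_display never appears in any round.

no_display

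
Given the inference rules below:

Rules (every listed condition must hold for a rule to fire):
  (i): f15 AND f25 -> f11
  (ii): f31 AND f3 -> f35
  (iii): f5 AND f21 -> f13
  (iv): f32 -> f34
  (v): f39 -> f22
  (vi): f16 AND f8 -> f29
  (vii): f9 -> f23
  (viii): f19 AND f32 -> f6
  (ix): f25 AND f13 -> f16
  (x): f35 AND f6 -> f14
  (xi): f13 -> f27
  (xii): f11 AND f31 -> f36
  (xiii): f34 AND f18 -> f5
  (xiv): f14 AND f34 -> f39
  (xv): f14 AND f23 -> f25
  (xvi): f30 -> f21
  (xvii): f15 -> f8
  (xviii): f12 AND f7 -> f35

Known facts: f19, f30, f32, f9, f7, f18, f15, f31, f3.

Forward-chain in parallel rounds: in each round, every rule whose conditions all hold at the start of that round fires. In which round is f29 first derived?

Round 1 — (ii), (iv), (vii), (viii), (xvi), (xvii), derive f35, f34, f23, f6, f21, f8.
Round 2 — (x), (xiii), derive f14, f5.
Round 3 — (iii), (xiv), (xv), derive f13, f39, f25.
Round 4 — (i), (v), (ix), (xi), derive f11, f22, f16, f27.
Round 5 — (vi), (xii), derive f29, f36.
f29 first appears in round 5.

5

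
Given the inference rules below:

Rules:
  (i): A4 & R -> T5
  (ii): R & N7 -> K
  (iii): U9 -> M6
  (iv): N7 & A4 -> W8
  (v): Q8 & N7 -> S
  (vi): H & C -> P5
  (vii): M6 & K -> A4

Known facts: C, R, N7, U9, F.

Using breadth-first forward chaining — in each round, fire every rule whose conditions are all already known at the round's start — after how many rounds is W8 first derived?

Round 1: (ii) [R & N7 -> K]; (iii) [U9 -> M6]. New: K, M6.
Round 2: (vii) [M6 & K -> A4]. New: A4.
Round 3: (i) [A4 & R -> T5]; (iv) [N7 & A4 -> W8]. New: T5, W8.
W8 first appears in round 3.

3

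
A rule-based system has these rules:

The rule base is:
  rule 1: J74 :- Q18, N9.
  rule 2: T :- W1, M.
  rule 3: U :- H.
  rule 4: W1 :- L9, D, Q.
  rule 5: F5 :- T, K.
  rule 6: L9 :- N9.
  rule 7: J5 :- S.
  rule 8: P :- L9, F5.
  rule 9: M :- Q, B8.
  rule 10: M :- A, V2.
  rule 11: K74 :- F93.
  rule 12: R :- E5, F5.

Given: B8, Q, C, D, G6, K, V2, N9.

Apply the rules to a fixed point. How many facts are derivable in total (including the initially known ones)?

Round 1 fires rule 6, rule 9, giving L9, M.
Round 2 fires rule 4, giving W1.
Round 3 fires rule 2, giving T.
Round 4 fires rule 5, giving F5.
Round 5 fires rule 8, giving P.
Closure: {B8, C, D, F5, G6, K, L9, M, N9, P, Q, T, V2, W1} — 14 facts.

14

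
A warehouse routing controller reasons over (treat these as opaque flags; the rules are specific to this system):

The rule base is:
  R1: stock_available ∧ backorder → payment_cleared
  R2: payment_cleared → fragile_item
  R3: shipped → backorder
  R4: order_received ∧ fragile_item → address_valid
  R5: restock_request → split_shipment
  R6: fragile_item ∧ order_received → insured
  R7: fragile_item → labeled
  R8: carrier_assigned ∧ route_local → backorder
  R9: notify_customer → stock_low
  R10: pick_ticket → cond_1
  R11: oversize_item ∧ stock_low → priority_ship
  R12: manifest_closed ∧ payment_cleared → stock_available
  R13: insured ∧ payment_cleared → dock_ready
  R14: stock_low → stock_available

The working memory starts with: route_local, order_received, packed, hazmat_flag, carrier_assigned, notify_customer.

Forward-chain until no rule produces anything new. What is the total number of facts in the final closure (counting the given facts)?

15

Round 1 — R8, R9, derive backorder, stock_low.
Round 2 — R14, derive stock_available.
Round 3 — R1, derive payment_cleared.
Round 4 — R2, derive fragile_item.
Round 5 — R4, R6, R7, derive address_valid, insured, labeled.
Round 6 — R13, derive dock_ready.
Closure: {address_valid, backorder, carrier_assigned, dock_ready, fragile_item, hazmat_flag, insured, labeled, notify_customer, order_received, packed, payment_cleared, route_local, stock_available, stock_low} — 15 facts.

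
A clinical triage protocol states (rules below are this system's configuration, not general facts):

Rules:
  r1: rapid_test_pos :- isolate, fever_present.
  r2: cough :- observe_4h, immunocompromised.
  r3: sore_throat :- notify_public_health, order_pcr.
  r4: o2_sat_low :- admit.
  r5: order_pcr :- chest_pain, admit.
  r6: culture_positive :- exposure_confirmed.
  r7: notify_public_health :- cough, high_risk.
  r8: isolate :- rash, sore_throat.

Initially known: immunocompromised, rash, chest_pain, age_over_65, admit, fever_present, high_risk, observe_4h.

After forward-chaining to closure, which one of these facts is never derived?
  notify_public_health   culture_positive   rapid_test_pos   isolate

Round 1: r2 [cough :- observe_4h, immunocompromised.]; r4 [o2_sat_low :- admit.]; r5 [order_pcr :- chest_pain, admit.]. New: cough, o2_sat_low, order_pcr.
Round 2: r7 [notify_public_health :- cough, high_risk.]. New: notify_public_health.
Round 3: r3 [sore_throat :- notify_public_health, order_pcr.]. New: sore_throat.
Round 4: r8 [isolate :- rash, sore_throat.]. New: isolate.
Round 5: r1 [rapid_test_pos :- isolate, fever_present.]. New: rapid_test_pos.
Derived: notify_public_health (round 2), rapid_test_pos (round 5), isolate (round 4). culture_positive never appears in any round.

culture_positive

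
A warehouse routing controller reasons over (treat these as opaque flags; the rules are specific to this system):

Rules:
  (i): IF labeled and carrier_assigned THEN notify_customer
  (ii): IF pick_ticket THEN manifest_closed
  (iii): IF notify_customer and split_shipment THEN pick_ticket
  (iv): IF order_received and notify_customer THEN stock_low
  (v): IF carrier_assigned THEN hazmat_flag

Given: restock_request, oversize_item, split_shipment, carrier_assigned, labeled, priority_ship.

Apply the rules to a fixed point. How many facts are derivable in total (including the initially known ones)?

10

Round 1 fires (i), (v), giving notify_customer, hazmat_flag.
Round 2 fires (iii), giving pick_ticket.
Round 3 fires (ii), giving manifest_closed.
Closure: {carrier_assigned, hazmat_flag, labeled, manifest_closed, notify_customer, oversize_item, pick_ticket, priority_ship, restock_request, split_shipment} — 10 facts.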